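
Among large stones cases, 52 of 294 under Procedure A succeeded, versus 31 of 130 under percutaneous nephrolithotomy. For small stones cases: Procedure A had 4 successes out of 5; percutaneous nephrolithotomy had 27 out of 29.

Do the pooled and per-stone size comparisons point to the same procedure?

Yes

Large stones: Procedure A 52/294 = 17.7%, percutaneous nephrolithotomy 31/130 = 23.8% → percutaneous nephrolithotomy
Small stones: Procedure A 4/5 = 80.0%, percutaneous nephrolithotomy 27/29 = 93.1% → percutaneous nephrolithotomy
Overall: Procedure A 56/299 = 18.7%, percutaneous nephrolithotomy 58/159 = 36.5% → percutaneous nephrolithotomy
Percutaneous nephrolithotomy wins overall and in every stone group — no reversal.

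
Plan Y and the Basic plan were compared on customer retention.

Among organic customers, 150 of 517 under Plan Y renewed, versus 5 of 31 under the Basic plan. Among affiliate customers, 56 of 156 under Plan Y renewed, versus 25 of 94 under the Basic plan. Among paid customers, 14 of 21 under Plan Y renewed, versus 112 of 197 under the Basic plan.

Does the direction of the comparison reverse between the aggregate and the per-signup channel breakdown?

Organic: Plan Y 150/517 = 29.0%, the Basic plan 5/31 = 16.1% → Plan Y
Affiliate: Plan Y 56/156 = 35.9%, the Basic plan 25/94 = 26.6% → Plan Y
Paid: Plan Y 14/21 = 66.7%, the Basic plan 112/197 = 56.9% → Plan Y
Overall: Plan Y 220/694 = 31.7%, the Basic plan 142/322 = 44.1% → the Basic plan
Plan Y wins each signup group but the Basic plan wins overall — the comparison reverses. Plan Y's customers skew toward organic, which has a lower base rate.

Yes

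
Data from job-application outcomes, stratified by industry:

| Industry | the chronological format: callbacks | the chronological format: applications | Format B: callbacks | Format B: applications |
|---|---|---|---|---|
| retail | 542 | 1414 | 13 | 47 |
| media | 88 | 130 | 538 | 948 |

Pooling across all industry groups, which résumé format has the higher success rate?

Format B

Retail: the chronological format 542/1414 = 38.3%, Format B 13/47 = 27.7% → the chronological format
Media: the chronological format 88/130 = 67.7%, Format B 538/948 = 56.8% → the chronological format
Overall: the chronological format 630/1544 = 40.8%, Format B 551/995 = 55.4% → Format B
(The chronological format wins every industry group but Format B wins overall — the chronological format's applications skew toward the low-rate retail group.)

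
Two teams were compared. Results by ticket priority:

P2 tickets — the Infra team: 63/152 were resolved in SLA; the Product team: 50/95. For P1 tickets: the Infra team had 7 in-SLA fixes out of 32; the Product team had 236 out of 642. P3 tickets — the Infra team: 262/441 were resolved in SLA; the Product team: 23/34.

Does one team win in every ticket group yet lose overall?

Yes

P2: the Infra team 63/152 = 41.4%, the Product team 50/95 = 52.6% → the Product team
P1: the Infra team 7/32 = 21.9%, the Product team 236/642 = 36.8% → the Product team
P3: the Infra team 262/441 = 59.4%, the Product team 23/34 = 67.6% → the Product team
Overall: the Infra team 332/625 = 53.1%, the Product team 309/771 = 40.1% → the Infra team
The Product team wins each ticket group but the Infra team wins overall — the comparison reverses. The Product team's tickets skew toward P1, which has a lower base rate.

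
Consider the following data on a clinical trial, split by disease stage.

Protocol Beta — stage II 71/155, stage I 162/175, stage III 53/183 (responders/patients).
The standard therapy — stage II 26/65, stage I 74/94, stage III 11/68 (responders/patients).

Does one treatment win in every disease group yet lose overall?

Stage II: Protocol Beta 71/155 = 45.8%, the standard therapy 26/65 = 40.0% → Protocol Beta
Stage I: Protocol Beta 162/175 = 92.6%, the standard therapy 74/94 = 78.7% → Protocol Beta
Stage III: Protocol Beta 53/183 = 29.0%, the standard therapy 11/68 = 16.2% → Protocol Beta
Overall: Protocol Beta 286/513 = 55.8%, the standard therapy 111/227 = 48.9% → Protocol Beta
Protocol Beta wins overall and in every disease group — no reversal.

No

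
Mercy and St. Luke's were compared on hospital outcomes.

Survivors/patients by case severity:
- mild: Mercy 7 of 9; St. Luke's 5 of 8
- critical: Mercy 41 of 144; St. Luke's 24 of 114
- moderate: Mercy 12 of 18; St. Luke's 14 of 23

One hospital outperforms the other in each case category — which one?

Mild: Mercy 7/9 = 77.8%, St. Luke's 5/8 = 62.5% → Mercy
Critical: Mercy 41/144 = 28.5%, St. Luke's 24/114 = 21.1% → Mercy
Moderate: Mercy 12/18 = 66.7%, St. Luke's 14/23 = 60.9% → Mercy
Mercy has the higher rate in all 3 groups.

Mercy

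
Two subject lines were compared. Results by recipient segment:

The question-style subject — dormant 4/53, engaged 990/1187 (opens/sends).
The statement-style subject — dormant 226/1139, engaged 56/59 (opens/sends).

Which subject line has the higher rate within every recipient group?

Dormant: the question-style subject 4/53 = 7.5%, the statement-style subject 226/1139 = 19.8% → the statement-style subject
Engaged: the question-style subject 990/1187 = 83.4%, the statement-style subject 56/59 = 94.9% → the statement-style subject
The statement-style subject has the higher rate in both groups.

the statement-style subject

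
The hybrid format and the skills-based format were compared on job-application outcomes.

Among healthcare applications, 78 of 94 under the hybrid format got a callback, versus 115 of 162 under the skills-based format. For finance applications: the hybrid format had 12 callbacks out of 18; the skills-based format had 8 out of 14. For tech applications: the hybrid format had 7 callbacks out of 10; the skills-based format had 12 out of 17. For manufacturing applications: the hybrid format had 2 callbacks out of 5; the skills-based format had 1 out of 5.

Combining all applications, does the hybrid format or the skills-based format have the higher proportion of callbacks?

the hybrid format

Healthcare: the hybrid format 78/94 = 83.0%, the skills-based format 115/162 = 71.0% → the hybrid format
Finance: the hybrid format 12/18 = 66.7%, the skills-based format 8/14 = 57.1% → the hybrid format
Tech: the hybrid format 7/10 = 70.0%, the skills-based format 12/17 = 70.6% → the skills-based format
Manufacturing: the hybrid format 2/5 = 40.0%, the skills-based format 1/5 = 20.0% → the hybrid format
Overall: the hybrid format 99/127 = 78.0%, the skills-based format 136/198 = 68.7% → the hybrid format
(Neither sweeps every industry group, but the hybrid format has the higher pooled rate.)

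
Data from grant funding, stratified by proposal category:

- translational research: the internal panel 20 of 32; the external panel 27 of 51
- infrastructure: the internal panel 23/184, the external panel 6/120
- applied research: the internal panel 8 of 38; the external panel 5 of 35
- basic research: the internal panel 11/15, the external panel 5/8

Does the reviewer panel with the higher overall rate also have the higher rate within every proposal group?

Translational research: the internal panel 20/32 = 62.5%, the external panel 27/51 = 52.9% → the internal panel
Infrastructure: the internal panel 23/184 = 12.5%, the external panel 6/120 = 5.0% → the internal panel
Applied research: the internal panel 8/38 = 21.1%, the external panel 5/35 = 14.3% → the internal panel
Basic research: the internal panel 11/15 = 73.3%, the external panel 5/8 = 62.5% → the internal panel
Overall: the internal panel 62/269 = 23.0%, the external panel 43/214 = 20.1% → the internal panel
The internal panel wins overall and in every proposal group — no reversal.

Yes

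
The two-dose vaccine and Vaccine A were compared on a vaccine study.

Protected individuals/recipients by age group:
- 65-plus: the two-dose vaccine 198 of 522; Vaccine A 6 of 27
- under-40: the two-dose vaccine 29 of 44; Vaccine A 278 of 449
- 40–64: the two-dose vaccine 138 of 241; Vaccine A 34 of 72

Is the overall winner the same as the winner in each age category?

65-plus: the two-dose vaccine 198/522 = 37.9%, Vaccine A 6/27 = 22.2% → the two-dose vaccine
Under-40: the two-dose vaccine 29/44 = 65.9%, Vaccine A 278/449 = 61.9% → the two-dose vaccine
40–64: the two-dose vaccine 138/241 = 57.3%, Vaccine A 34/72 = 47.2% → the two-dose vaccine
Overall: the two-dose vaccine 365/807 = 45.2%, Vaccine A 318/548 = 58.0% → Vaccine A
The two-dose vaccine wins each age group but Vaccine A wins overall — the comparison reverses. The two-dose vaccine's recipients skew toward 65-plus, which has a lower base rate.

No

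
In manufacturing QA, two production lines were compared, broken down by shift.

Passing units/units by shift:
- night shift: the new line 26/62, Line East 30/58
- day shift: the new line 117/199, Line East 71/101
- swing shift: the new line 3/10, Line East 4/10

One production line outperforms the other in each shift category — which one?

Night shift: the new line 26/62 = 41.9%, Line East 30/58 = 51.7% → Line East
Day shift: the new line 117/199 = 58.8%, Line East 71/101 = 70.3% → Line East
Swing shift: the new line 3/10 = 30.0%, Line East 4/10 = 40.0% → Line East
Line East has the higher rate in all 3 groups.

Line East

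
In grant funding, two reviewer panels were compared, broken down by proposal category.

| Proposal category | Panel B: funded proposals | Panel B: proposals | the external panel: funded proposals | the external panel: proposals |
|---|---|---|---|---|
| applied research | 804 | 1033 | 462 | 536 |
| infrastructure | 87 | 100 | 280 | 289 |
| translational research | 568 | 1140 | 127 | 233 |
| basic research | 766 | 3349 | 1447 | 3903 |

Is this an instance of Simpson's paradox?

No

Applied research: Panel B 804/1033 = 77.8%, the external panel 462/536 = 86.2% → the external panel
Infrastructure: Panel B 87/100 = 87.0%, the external panel 280/289 = 96.9% → the external panel
Translational research: Panel B 568/1140 = 49.8%, the external panel 127/233 = 54.5% → the external panel
Basic research: Panel B 766/3349 = 22.9%, the external panel 1447/3903 = 37.1% → the external panel
Overall: Panel B 2225/5622 = 39.6%, the external panel 2316/4961 = 46.7% → the external panel
The external panel wins overall and in every proposal group — no reversal.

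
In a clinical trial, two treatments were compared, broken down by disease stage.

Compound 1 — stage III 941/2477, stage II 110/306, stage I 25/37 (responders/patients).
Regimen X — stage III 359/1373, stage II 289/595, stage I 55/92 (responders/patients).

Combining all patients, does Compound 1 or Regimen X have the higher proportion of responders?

Stage III: Compound 1 941/2477 = 38.0%, Regimen X 359/1373 = 26.1% → Compound 1
Stage II: Compound 1 110/306 = 35.9%, Regimen X 289/595 = 48.6% → Regimen X
Stage I: Compound 1 25/37 = 67.6%, Regimen X 55/92 = 59.8% → Compound 1
Overall: Compound 1 1076/2820 = 38.2%, Regimen X 703/2060 = 34.1% → Compound 1
(Neither sweeps every disease group, but Compound 1 has the higher pooled rate.)

Compound 1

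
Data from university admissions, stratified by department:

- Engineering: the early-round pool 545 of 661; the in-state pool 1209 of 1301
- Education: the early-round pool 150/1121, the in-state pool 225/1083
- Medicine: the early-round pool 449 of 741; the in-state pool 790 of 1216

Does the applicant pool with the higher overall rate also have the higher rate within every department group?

Yes

Engineering: the early-round pool 545/661 = 82.5%, the in-state pool 1209/1301 = 92.9% → the in-state pool
Education: the early-round pool 150/1121 = 13.4%, the in-state pool 225/1083 = 20.8% → the in-state pool
Medicine: the early-round pool 449/741 = 60.6%, the in-state pool 790/1216 = 65.0% → the in-state pool
Overall: the early-round pool 1144/2523 = 45.3%, the in-state pool 2224/3600 = 61.8% → the in-state pool
The in-state pool wins overall and in every department group — no reversal.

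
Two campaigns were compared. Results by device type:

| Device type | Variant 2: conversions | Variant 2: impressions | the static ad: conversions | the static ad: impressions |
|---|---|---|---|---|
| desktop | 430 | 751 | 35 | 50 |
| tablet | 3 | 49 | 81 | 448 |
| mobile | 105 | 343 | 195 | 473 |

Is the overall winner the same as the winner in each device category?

Desktop: Variant 2 430/751 = 57.3%, the static ad 35/50 = 70.0% → the static ad
Tablet: Variant 2 3/49 = 6.1%, the static ad 81/448 = 18.1% → the static ad
Mobile: Variant 2 105/343 = 30.6%, the static ad 195/473 = 41.2% → the static ad
Overall: Variant 2 538/1143 = 47.1%, the static ad 311/971 = 32.0% → Variant 2
The static ad wins each device group but Variant 2 wins overall — the comparison reverses. The static ad's impressions skew toward tablet, which has a lower base rate.

No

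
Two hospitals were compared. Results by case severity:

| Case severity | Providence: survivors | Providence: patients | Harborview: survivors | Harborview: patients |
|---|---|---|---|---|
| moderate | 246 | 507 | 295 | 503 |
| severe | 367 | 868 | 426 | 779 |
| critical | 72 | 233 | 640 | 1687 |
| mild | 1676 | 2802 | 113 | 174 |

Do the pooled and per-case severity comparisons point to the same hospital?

Moderate: Providence 246/507 = 48.5%, Harborview 295/503 = 58.6% → Harborview
Severe: Providence 367/868 = 42.3%, Harborview 426/779 = 54.7% → Harborview
Critical: Providence 72/233 = 30.9%, Harborview 640/1687 = 37.9% → Harborview
Mild: Providence 1676/2802 = 59.8%, Harborview 113/174 = 64.9% → Harborview
Overall: Providence 2361/4410 = 53.5%, Harborview 1474/3143 = 46.9% → Providence
Harborview wins each case group but Providence wins overall — the comparison reverses. Harborview's patients skew toward critical, which has a lower base rate.

No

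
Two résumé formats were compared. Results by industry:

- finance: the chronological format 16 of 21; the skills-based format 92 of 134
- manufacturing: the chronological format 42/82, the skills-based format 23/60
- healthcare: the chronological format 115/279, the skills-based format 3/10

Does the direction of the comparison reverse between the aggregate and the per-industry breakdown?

Finance: the chronological format 16/21 = 76.2%, the skills-based format 92/134 = 68.7% → the chronological format
Manufacturing: the chronological format 42/82 = 51.2%, the skills-based format 23/60 = 38.3% → the chronological format
Healthcare: the chronological format 115/279 = 41.2%, the skills-based format 3/10 = 30.0% → the chronological format
Overall: the chronological format 173/382 = 45.3%, the skills-based format 118/204 = 57.8% → the skills-based format
The chronological format wins each industry group but the skills-based format wins overall — the comparison reverses. The chronological format's applications skew toward healthcare, which has a lower base rate.

Yes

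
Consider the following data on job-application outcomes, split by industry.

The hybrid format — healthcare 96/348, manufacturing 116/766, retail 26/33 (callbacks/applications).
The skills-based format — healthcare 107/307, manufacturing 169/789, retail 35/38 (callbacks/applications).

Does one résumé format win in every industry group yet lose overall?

No

Healthcare: the hybrid format 96/348 = 27.6%, the skills-based format 107/307 = 34.9% → the skills-based format
Manufacturing: the hybrid format 116/766 = 15.1%, the skills-based format 169/789 = 21.4% → the skills-based format
Retail: the hybrid format 26/33 = 78.8%, the skills-based format 35/38 = 92.1% → the skills-based format
Overall: the hybrid format 238/1147 = 20.7%, the skills-based format 311/1134 = 27.4% → the skills-based format
The skills-based format wins overall and in every industry group — no reversal.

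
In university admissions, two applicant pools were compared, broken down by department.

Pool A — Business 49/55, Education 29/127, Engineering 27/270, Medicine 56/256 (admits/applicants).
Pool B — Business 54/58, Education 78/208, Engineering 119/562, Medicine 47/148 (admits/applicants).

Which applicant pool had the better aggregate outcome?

Business: Pool A 49/55 = 89.1%, Pool B 54/58 = 93.1% → Pool B
Education: Pool A 29/127 = 22.8%, Pool B 78/208 = 37.5% → Pool B
Engineering: Pool A 27/270 = 10.0%, Pool B 119/562 = 21.2% → Pool B
Medicine: Pool A 56/256 = 21.9%, Pool B 47/148 = 31.8% → Pool B
Overall: Pool A 161/708 = 22.7%, Pool B 298/976 = 30.5% → Pool B

Pool B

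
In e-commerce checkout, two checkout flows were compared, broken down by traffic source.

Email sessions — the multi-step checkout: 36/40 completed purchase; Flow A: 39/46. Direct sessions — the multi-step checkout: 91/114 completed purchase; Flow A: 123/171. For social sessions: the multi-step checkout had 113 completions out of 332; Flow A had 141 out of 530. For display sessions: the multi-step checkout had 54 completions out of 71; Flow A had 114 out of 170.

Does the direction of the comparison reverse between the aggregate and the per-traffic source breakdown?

Email: the multi-step checkout 36/40 = 90.0%, Flow A 39/46 = 84.8% → the multi-step checkout
Direct: the multi-step checkout 91/114 = 79.8%, Flow A 123/171 = 71.9% → the multi-step checkout
Social: the multi-step checkout 113/332 = 34.0%, Flow A 141/530 = 26.6% → the multi-step checkout
Display: the multi-step checkout 54/71 = 76.1%, Flow A 114/170 = 67.1% → the multi-step checkout
Overall: the multi-step checkout 294/557 = 52.8%, Flow A 417/917 = 45.5% → the multi-step checkout
The multi-step checkout wins overall and in every traffic group — no reversal.

No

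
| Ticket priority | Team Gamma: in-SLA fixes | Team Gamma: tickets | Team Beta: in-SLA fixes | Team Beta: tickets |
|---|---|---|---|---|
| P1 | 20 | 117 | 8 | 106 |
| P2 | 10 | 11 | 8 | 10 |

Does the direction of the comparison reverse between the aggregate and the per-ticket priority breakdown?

P1: Team Gamma 20/117 = 17.1%, Team Beta 8/106 = 7.5% → Team Gamma
P2: Team Gamma 10/11 = 90.9%, Team Beta 8/10 = 80.0% → Team Gamma
Overall: Team Gamma 30/128 = 23.4%, Team Beta 16/116 = 13.8% → Team Gamma
Team Gamma wins overall and in every ticket group — no reversal.

No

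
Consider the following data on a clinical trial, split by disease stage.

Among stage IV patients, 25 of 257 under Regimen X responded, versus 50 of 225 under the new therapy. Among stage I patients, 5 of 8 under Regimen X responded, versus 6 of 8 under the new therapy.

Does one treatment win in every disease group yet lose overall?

Stage IV: Regimen X 25/257 = 9.7%, the new therapy 50/225 = 22.2% → the new therapy
Stage I: Regimen X 5/8 = 62.5%, the new therapy 6/8 = 75.0% → the new therapy
Overall: Regimen X 30/265 = 11.3%, the new therapy 56/233 = 24.0% → the new therapy
The new therapy wins overall and in every disease group — no reversal.

No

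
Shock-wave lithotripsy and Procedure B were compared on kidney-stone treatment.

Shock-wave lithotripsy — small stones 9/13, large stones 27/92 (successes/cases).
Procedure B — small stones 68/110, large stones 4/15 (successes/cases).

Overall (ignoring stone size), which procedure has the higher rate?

Small stones: shock-wave lithotripsy 9/13 = 69.2%, Procedure B 68/110 = 61.8% → shock-wave lithotripsy
Large stones: shock-wave lithotripsy 27/92 = 29.3%, Procedure B 4/15 = 26.7% → shock-wave lithotripsy
Overall: shock-wave lithotripsy 36/105 = 34.3%, Procedure B 72/125 = 57.6% → Procedure B
(Shock-wave lithotripsy wins every stone group but Procedure B wins overall — shock-wave lithotripsy's cases skew toward the low-rate large stones group.)

Procedure B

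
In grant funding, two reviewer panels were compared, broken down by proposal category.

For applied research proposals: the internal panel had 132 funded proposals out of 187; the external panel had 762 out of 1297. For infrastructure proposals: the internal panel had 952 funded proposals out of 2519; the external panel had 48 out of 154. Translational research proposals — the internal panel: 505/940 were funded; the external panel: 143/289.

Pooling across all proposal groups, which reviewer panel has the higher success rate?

the external panel

Applied research: the internal panel 132/187 = 70.6%, the external panel 762/1297 = 58.8% → the internal panel
Infrastructure: the internal panel 952/2519 = 37.8%, the external panel 48/154 = 31.2% → the internal panel
Translational research: the internal panel 505/940 = 53.7%, the external panel 143/289 = 49.5% → the internal panel
Overall: the internal panel 1589/3646 = 43.6%, the external panel 953/1740 = 54.8% → the external panel
(The internal panel wins every proposal group but the external panel wins overall — the internal panel's proposals skew toward the low-rate infrastructure group.)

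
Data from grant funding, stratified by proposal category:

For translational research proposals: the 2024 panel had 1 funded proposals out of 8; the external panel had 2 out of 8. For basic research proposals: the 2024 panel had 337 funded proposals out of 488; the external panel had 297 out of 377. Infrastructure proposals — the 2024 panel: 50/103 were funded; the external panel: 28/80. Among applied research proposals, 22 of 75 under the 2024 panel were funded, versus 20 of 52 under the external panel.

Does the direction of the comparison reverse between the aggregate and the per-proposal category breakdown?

No

Translational research: the 2024 panel 1/8 = 12.5%, the external panel 2/8 = 25.0% → the external panel
Basic research: the 2024 panel 337/488 = 69.1%, the external panel 297/377 = 78.8% → the external panel
Infrastructure: the 2024 panel 50/103 = 48.5%, the external panel 28/80 = 35.0% → the 2024 panel
Applied research: the 2024 panel 22/75 = 29.3%, the external panel 20/52 = 38.5% → the external panel
Overall: the 2024 panel 410/674 = 60.8%, the external panel 347/517 = 67.1% → the external panel
Neither sweeps: the 2024 panel wins 1 of 4 groups, the external panel wins 3. The external panel wins overall but not every group — no Simpson reversal.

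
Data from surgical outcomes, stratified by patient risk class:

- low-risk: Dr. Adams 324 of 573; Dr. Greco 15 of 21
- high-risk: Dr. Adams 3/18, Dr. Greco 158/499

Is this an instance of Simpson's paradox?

Yes

Low-risk: Dr. Adams 324/573 = 56.5%, Dr. Greco 15/21 = 71.4% → Dr. Greco
High-risk: Dr. Adams 3/18 = 16.7%, Dr. Greco 158/499 = 31.7% → Dr. Greco
Overall: Dr. Adams 327/591 = 55.3%, Dr. Greco 173/520 = 33.3% → Dr. Adams
Dr. Greco wins each patient risk group but Dr. Adams wins overall — the comparison reverses. Dr. Greco's operations skew toward high-risk, which has a lower base rate.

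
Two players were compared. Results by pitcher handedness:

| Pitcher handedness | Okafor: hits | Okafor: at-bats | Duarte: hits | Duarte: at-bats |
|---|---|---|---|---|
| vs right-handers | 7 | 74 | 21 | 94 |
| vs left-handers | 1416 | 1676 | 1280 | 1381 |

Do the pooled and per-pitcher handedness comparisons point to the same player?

Vs right-handers: Okafor 7/74 = 9.5%, Duarte 21/94 = 22.3% → Duarte
Vs left-handers: Okafor 1416/1676 = 84.5%, Duarte 1280/1381 = 92.7% → Duarte
Overall: Okafor 1423/1750 = 81.3%, Duarte 1301/1475 = 88.2% → Duarte
Duarte wins overall and in every pitcher group — no reversal.

Yes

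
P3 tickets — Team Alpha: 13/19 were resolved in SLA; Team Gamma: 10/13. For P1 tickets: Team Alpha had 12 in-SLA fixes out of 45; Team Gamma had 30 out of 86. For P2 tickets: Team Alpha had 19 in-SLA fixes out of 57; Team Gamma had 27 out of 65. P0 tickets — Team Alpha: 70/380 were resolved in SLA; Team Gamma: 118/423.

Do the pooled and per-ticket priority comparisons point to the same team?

Yes

P3: Team Alpha 13/19 = 68.4%, Team Gamma 10/13 = 76.9% → Team Gamma
P1: Team Alpha 12/45 = 26.7%, Team Gamma 30/86 = 34.9% → Team Gamma
P2: Team Alpha 19/57 = 33.3%, Team Gamma 27/65 = 41.5% → Team Gamma
P0: Team Alpha 70/380 = 18.4%, Team Gamma 118/423 = 27.9% → Team Gamma
Overall: Team Alpha 114/501 = 22.8%, Team Gamma 185/587 = 31.5% → Team Gamma
Team Gamma wins overall and in every ticket group — no reversal.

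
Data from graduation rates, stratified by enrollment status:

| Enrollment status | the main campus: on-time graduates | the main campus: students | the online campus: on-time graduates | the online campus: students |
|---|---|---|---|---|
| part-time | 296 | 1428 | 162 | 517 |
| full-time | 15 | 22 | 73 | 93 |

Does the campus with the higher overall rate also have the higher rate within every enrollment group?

Yes

Part-time: the main campus 296/1428 = 20.7%, the online campus 162/517 = 31.3% → the online campus
Full-time: the main campus 15/22 = 68.2%, the online campus 73/93 = 78.5% → the online campus
Overall: the main campus 311/1450 = 21.4%, the online campus 235/610 = 38.5% → the online campus
The online campus wins overall and in every enrollment group — no reversal.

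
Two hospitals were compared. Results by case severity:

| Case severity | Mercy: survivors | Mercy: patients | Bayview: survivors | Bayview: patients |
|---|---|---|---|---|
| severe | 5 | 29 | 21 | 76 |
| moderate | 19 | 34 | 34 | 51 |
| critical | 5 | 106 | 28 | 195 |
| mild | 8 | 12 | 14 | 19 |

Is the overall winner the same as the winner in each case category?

Yes

Severe: Mercy 5/29 = 17.2%, Bayview 21/76 = 27.6% → Bayview
Moderate: Mercy 19/34 = 55.9%, Bayview 34/51 = 66.7% → Bayview
Critical: Mercy 5/106 = 4.7%, Bayview 28/195 = 14.4% → Bayview
Mild: Mercy 8/12 = 66.7%, Bayview 14/19 = 73.7% → Bayview
Overall: Mercy 37/181 = 20.4%, Bayview 97/341 = 28.4% → Bayview
Bayview wins overall and in every case group — no reversal.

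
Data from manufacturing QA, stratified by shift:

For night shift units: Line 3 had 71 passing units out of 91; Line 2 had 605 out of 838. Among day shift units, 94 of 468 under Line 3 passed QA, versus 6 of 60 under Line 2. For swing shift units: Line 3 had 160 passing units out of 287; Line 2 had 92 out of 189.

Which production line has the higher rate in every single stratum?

Line 3

Night shift: Line 3 71/91 = 78.0%, Line 2 605/838 = 72.2% → Line 3
Day shift: Line 3 94/468 = 20.1%, Line 2 6/60 = 10.0% → Line 3
Swing shift: Line 3 160/287 = 55.7%, Line 2 92/189 = 48.7% → Line 3
Line 3 has the higher rate in all 3 groups.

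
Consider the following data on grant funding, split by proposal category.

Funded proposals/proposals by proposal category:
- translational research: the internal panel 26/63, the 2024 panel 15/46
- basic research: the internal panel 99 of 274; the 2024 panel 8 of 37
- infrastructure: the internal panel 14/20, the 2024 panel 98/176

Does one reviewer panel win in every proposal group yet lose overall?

Translational research: the internal panel 26/63 = 41.3%, the 2024 panel 15/46 = 32.6% → the internal panel
Basic research: the internal panel 99/274 = 36.1%, the 2024 panel 8/37 = 21.6% → the internal panel
Infrastructure: the internal panel 14/20 = 70.0%, the 2024 panel 98/176 = 55.7% → the internal panel
Overall: the internal panel 139/357 = 38.9%, the 2024 panel 121/259 = 46.7% → the 2024 panel
The internal panel wins each proposal group but the 2024 panel wins overall — the comparison reverses. The internal panel's proposals skew toward basic research, which has a lower base rate.

Yes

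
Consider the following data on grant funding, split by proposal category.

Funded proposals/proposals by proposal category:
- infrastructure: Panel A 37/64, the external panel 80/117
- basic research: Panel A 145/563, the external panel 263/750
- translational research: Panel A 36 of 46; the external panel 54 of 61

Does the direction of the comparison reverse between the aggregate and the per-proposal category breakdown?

Infrastructure: Panel A 37/64 = 57.8%, the external panel 80/117 = 68.4% → the external panel
Basic research: Panel A 145/563 = 25.8%, the external panel 263/750 = 35.1% → the external panel
Translational research: Panel A 36/46 = 78.3%, the external panel 54/61 = 88.5% → the external panel
Overall: Panel A 218/673 = 32.4%, the external panel 397/928 = 42.8% → the external panel
The external panel wins overall and in every proposal group — no reversal.

No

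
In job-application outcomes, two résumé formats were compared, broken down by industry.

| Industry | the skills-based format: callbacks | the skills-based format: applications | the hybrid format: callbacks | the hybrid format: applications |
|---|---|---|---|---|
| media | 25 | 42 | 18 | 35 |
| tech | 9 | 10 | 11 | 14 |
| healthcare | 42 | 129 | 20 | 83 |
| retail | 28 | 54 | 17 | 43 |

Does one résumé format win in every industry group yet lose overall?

No

Media: the skills-based format 25/42 = 59.5%, the hybrid format 18/35 = 51.4% → the skills-based format
Tech: the skills-based format 9/10 = 90.0%, the hybrid format 11/14 = 78.6% → the skills-based format
Healthcare: the skills-based format 42/129 = 32.6%, the hybrid format 20/83 = 24.1% → the skills-based format
Retail: the skills-based format 28/54 = 51.9%, the hybrid format 17/43 = 39.5% → the skills-based format
Overall: the skills-based format 104/235 = 44.3%, the hybrid format 66/175 = 37.7% → the skills-based format
The skills-based format wins overall and in every industry group — no reversal.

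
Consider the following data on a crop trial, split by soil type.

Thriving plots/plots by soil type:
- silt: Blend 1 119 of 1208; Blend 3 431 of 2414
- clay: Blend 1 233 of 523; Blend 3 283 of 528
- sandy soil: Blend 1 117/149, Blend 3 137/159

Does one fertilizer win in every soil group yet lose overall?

Silt: Blend 1 119/1208 = 9.9%, Blend 3 431/2414 = 17.9% → Blend 3
Clay: Blend 1 233/523 = 44.6%, Blend 3 283/528 = 53.6% → Blend 3
Sandy soil: Blend 1 117/149 = 78.5%, Blend 3 137/159 = 86.2% → Blend 3
Overall: Blend 1 469/1880 = 24.9%, Blend 3 851/3101 = 27.4% → Blend 3
Blend 3 wins overall and in every soil group — no reversal.

No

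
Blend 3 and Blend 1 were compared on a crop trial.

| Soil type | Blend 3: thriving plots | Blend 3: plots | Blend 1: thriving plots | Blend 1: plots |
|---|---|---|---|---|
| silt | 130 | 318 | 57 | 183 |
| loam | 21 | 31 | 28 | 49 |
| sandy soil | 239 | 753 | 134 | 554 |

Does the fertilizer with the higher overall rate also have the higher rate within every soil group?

Silt: Blend 3 130/318 = 40.9%, Blend 1 57/183 = 31.1% → Blend 3
Loam: Blend 3 21/31 = 67.7%, Blend 1 28/49 = 57.1% → Blend 3
Sandy soil: Blend 3 239/753 = 31.7%, Blend 1 134/554 = 24.2% → Blend 3
Overall: Blend 3 390/1102 = 35.4%, Blend 1 219/786 = 27.9% → Blend 3
Blend 3 wins overall and in every soil group — no reversal.

Yes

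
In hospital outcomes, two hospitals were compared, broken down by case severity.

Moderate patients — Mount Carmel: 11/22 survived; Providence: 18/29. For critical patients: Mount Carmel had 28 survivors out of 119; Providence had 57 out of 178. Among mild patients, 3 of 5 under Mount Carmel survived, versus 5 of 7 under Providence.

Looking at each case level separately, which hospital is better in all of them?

Moderate: Mount Carmel 11/22 = 50.0%, Providence 18/29 = 62.1% → Providence
Critical: Mount Carmel 28/119 = 23.5%, Providence 57/178 = 32.0% → Providence
Mild: Mount Carmel 3/5 = 60.0%, Providence 5/7 = 71.4% → Providence
Providence has the higher rate in all 3 groups.

Providence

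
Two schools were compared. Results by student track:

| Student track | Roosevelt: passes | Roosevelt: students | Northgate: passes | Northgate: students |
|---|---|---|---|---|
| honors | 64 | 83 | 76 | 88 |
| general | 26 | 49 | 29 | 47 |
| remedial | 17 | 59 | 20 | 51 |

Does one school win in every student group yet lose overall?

Honors: Roosevelt 64/83 = 77.1%, Northgate 76/88 = 86.4% → Northgate
General: Roosevelt 26/49 = 53.1%, Northgate 29/47 = 61.7% → Northgate
Remedial: Roosevelt 17/59 = 28.8%, Northgate 20/51 = 39.2% → Northgate
Overall: Roosevelt 107/191 = 56.0%, Northgate 125/186 = 67.2% → Northgate
Northgate wins overall and in every student group — no reversal.

No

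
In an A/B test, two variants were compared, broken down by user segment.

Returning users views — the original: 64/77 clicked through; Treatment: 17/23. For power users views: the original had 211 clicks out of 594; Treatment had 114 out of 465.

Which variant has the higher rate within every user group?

Returning users: the original 64/77 = 83.1%, Treatment 17/23 = 73.9% → the original
Power users: the original 211/594 = 35.5%, Treatment 114/465 = 24.5% → the original
The original has the higher rate in both groups.

the original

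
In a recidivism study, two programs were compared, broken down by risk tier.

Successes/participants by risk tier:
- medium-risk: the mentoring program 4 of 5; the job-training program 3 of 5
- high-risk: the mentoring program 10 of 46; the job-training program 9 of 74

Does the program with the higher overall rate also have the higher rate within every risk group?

Medium-risk: the mentoring program 4/5 = 80.0%, the job-training program 3/5 = 60.0% → the mentoring program
High-risk: the mentoring program 10/46 = 21.7%, the job-training program 9/74 = 12.2% → the mentoring program
Overall: the mentoring program 14/51 = 27.5%, the job-training program 12/79 = 15.2% → the mentoring program
The mentoring program wins overall and in every risk group — no reversal.

Yes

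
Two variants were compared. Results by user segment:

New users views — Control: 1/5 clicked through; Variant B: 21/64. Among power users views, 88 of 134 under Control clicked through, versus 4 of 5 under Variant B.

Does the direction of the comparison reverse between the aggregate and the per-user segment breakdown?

Yes

New users: Control 1/5 = 20.0%, Variant B 21/64 = 32.8% → Variant B
Power users: Control 88/134 = 65.7%, Variant B 4/5 = 80.0% → Variant B
Overall: Control 89/139 = 64.0%, Variant B 25/69 = 36.2% → Control
Variant B wins each user group but Control wins overall — the comparison reverses. Variant B's views skew toward new users, which has a lower base rate.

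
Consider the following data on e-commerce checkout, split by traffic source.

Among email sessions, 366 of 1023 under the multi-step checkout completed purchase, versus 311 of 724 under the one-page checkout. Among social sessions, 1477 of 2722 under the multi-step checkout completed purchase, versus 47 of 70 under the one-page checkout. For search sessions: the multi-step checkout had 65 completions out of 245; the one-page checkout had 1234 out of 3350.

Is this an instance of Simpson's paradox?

Yes

Email: the multi-step checkout 366/1023 = 35.8%, the one-page checkout 311/724 = 43.0% → the one-page checkout
Social: the multi-step checkout 1477/2722 = 54.3%, the one-page checkout 47/70 = 67.1% → the one-page checkout
Search: the multi-step checkout 65/245 = 26.5%, the one-page checkout 1234/3350 = 36.8% → the one-page checkout
Overall: the multi-step checkout 1908/3990 = 47.8%, the one-page checkout 1592/4144 = 38.4% → the multi-step checkout
The one-page checkout wins each traffic group but the multi-step checkout wins overall — the comparison reverses. The one-page checkout's sessions skew toward search, which has a lower base rate.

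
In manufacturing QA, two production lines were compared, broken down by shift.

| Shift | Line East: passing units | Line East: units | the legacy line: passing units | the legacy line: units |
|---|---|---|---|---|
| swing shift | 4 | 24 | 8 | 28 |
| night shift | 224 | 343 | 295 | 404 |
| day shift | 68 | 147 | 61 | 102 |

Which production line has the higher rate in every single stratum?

Swing shift: Line East 4/24 = 16.7%, the legacy line 8/28 = 28.6% → the legacy line
Night shift: Line East 224/343 = 65.3%, the legacy line 295/404 = 73.0% → the legacy line
Day shift: Line East 68/147 = 46.3%, the legacy line 61/102 = 59.8% → the legacy line
The legacy line has the higher rate in all 3 groups.

the legacy line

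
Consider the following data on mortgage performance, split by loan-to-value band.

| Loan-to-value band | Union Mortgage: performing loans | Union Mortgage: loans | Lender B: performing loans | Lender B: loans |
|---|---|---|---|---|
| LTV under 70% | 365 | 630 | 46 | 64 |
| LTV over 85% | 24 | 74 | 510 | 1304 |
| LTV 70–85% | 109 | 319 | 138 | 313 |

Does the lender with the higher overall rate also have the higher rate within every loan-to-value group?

No

LTV under 70%: Union Mortgage 365/630 = 57.9%, Lender B 46/64 = 71.9% → Lender B
LTV over 85%: Union Mortgage 24/74 = 32.4%, Lender B 510/1304 = 39.1% → Lender B
LTV 70–85%: Union Mortgage 109/319 = 34.2%, Lender B 138/313 = 44.1% → Lender B
Overall: Union Mortgage 498/1023 = 48.7%, Lender B 694/1681 = 41.3% → Union Mortgage
Lender B wins each loan-to-value group but Union Mortgage wins overall — the comparison reverses. Lender B's loans skew toward LTV over 85%, which has a lower base rate.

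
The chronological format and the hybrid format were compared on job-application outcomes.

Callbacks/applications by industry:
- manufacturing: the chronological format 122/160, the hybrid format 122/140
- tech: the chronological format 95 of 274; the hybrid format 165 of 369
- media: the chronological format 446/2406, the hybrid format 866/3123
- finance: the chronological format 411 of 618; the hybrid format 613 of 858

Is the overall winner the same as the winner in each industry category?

Manufacturing: the chronological format 122/160 = 76.2%, the hybrid format 122/140 = 87.1% → the hybrid format
Tech: the chronological format 95/274 = 34.7%, the hybrid format 165/369 = 44.7% → the hybrid format
Media: the chronological format 446/2406 = 18.5%, the hybrid format 866/3123 = 27.7% → the hybrid format
Finance: the chronological format 411/618 = 66.5%, the hybrid format 613/858 = 71.4% → the hybrid format
Overall: the chronological format 1074/3458 = 31.1%, the hybrid format 1766/4490 = 39.3% → the hybrid format
The hybrid format wins overall and in every industry group — no reversal.

Yes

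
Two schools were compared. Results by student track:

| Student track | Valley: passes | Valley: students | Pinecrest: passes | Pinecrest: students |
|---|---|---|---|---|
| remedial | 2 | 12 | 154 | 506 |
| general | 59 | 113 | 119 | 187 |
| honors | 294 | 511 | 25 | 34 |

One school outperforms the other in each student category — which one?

Pinecrest

Remedial: Valley 2/12 = 16.7%, Pinecrest 154/506 = 30.4% → Pinecrest
General: Valley 59/113 = 52.2%, Pinecrest 119/187 = 63.6% → Pinecrest
Honors: Valley 294/511 = 57.5%, Pinecrest 25/34 = 73.5% → Pinecrest
Pinecrest has the higher rate in all 3 groups.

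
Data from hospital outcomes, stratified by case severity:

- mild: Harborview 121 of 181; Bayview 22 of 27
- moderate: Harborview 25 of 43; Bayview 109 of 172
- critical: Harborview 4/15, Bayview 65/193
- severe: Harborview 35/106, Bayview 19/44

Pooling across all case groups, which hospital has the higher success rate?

Mild: Harborview 121/181 = 66.9%, Bayview 22/27 = 81.5% → Bayview
Moderate: Harborview 25/43 = 58.1%, Bayview 109/172 = 63.4% → Bayview
Critical: Harborview 4/15 = 26.7%, Bayview 65/193 = 33.7% → Bayview
Severe: Harborview 35/106 = 33.0%, Bayview 19/44 = 43.2% → Bayview
Overall: Harborview 185/345 = 53.6%, Bayview 215/436 = 49.3% → Harborview
(Bayview wins every case group but Harborview wins overall — Bayview's patients skew toward the low-rate critical group.)

Harborview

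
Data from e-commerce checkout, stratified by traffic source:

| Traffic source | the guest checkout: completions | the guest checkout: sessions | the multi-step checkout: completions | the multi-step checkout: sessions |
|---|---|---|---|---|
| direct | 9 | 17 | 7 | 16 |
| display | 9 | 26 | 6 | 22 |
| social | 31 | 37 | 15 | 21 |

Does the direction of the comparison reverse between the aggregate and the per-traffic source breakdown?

No

Direct: the guest checkout 9/17 = 52.9%, the multi-step checkout 7/16 = 43.8% → the guest checkout
Display: the guest checkout 9/26 = 34.6%, the multi-step checkout 6/22 = 27.3% → the guest checkout
Social: the guest checkout 31/37 = 83.8%, the multi-step checkout 15/21 = 71.4% → the guest checkout
Overall: the guest checkout 49/80 = 61.2%, the multi-step checkout 28/59 = 47.5% → the guest checkout
The guest checkout wins overall and in every traffic group — no reversal.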